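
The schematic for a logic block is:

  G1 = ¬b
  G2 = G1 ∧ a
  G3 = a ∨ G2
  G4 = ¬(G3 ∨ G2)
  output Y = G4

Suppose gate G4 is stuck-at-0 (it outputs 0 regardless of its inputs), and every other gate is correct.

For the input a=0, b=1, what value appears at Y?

0

Propagate with G4 forced: G1=0, G2=0, G3=0, G4=0 [stuck-at-0].
So Y = 0. (Without the fault it would be 1.)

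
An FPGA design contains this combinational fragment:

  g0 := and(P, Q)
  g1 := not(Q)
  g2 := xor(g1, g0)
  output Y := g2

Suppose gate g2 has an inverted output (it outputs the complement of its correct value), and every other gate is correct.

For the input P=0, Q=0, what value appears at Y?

Propagate with g2 forced: g0=0, g1=1, g2=0 [inverted output].
So Y = 0. (Without the fault it would be 1.)

0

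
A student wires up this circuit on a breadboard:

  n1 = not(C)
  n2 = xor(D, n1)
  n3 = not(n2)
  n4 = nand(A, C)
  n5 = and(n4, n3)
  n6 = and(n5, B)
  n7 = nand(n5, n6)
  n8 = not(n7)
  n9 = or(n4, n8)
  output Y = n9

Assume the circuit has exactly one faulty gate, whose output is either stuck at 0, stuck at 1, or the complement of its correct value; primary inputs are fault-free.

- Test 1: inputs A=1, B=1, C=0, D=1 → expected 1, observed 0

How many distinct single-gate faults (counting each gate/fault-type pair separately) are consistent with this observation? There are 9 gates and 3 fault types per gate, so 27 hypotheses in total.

Fault-free: n1=1, n2=0, n3=1, n4=1, n5=1, n6=1, n7=0, n8=1, n9=1 → 1. Observed 0.
  n1: none of the 3 fault types match ✗
  n2: none of the 3 fault types match ✗
  n3: none of the 3 fault types match ✗
  n4: stuck-at-0, inverted output ✓; others ✗
  n5: none of the 3 fault types match ✗
  n6: none of the 3 fault types match ✗
  n7: none of the 3 fault types match ✗
  n8: none of the 3 fault types match ✗
  n9: stuck-at-0, inverted output ✓; others ✗
Consistent faults: {n4 stuck-at-0, n4 inverted output, n9 stuck-at-0, n9 inverted output} — 4 in all.

4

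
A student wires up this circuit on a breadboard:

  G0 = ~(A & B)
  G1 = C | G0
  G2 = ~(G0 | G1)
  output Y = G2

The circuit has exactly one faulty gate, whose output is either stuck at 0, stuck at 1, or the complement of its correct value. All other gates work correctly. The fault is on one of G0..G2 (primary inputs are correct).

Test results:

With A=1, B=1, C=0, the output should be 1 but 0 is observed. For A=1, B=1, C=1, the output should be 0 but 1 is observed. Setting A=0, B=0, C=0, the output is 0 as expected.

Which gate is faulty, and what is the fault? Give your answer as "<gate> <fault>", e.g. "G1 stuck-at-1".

G1 inverted output

Fault-free values for test 1 (A=1, B=1, C=0): G0=0, G1=0, G2=1, giving Y=1. Observed 0.
Test 1: faults giving observed 0 are {G0 stuck-at-1, G0 inverted output, G1 stuck-at-1, G1 inverted output, G2 stuck-at-0, G2 inverted output}.
Test 2 (A=1, B=1, C=1): fault-free G0=0, G1=1, G2=0 → 0; observed 1. Eliminates G0 stuck-at-1, G0 inverted output, G1 stuck-at-1, G2 stuck-at-0.
Test 3 (A=0, B=0, C=0): fault-free G0=1, G1=1, G2=0 → 0; observed 0. Eliminates G2 inverted output.
Only G1 inverted output is consistent with every test.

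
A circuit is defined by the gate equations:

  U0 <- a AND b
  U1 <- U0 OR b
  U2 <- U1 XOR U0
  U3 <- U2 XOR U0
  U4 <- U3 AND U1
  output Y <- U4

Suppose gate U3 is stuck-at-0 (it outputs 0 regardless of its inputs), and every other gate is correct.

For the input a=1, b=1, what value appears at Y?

0

Propagate with U3 forced: U0=1, U1=1, U2=0, U3=0 [stuck-at-0], U4=0.
So Y = 0. (Without the fault it would be 1.)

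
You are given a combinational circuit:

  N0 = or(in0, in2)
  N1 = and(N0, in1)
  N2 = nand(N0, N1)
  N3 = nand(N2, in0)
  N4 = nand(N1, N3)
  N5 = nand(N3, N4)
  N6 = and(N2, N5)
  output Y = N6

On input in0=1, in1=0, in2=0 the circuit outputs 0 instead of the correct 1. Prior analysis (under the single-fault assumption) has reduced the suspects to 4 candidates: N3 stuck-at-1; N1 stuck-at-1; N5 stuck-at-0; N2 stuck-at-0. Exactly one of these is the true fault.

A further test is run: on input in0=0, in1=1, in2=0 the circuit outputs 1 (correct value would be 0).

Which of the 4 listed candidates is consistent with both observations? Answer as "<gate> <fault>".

N1 stuck-at-1

Evaluate each candidate on input in0=0, in1=1, in2=0:
  N3 stuck-at-1: N0=0, N1=0, N2=1, N3=1 [stuck-at-1], N4=1, N5=0, N6=0 → 0 — eliminated
  N1 stuck-at-1: N0=0, N1=1 [stuck-at-1], N2=1, N3=1, N4=0, N5=1, N6=1 → 1 — matches
  N5 stuck-at-0: N0=0, N1=0, N2=1, N3=1, N4=1, N5=0 [stuck-at-0], N6=0 → 0 — eliminated
  N2 stuck-at-0: N0=0, N1=0, N2=0 [stuck-at-0], N3=1, N4=1, N5=0, N6=0 → 0 — eliminated
Only N1 stuck-at-1 reproduces the observed 1.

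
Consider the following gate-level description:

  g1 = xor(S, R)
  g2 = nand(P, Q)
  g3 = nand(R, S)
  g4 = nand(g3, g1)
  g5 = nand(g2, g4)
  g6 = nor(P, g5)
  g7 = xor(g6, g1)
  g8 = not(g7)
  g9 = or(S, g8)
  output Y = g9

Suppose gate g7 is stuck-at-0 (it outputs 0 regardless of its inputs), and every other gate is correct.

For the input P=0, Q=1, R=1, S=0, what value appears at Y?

1

Propagate with g7 forced: g1=1, g2=1, g3=1, g4=0, g5=1, g6=0, g7=0 [stuck-at-0], g8=1, g9=1.
So Y = 1. (Without the fault it would be 0.)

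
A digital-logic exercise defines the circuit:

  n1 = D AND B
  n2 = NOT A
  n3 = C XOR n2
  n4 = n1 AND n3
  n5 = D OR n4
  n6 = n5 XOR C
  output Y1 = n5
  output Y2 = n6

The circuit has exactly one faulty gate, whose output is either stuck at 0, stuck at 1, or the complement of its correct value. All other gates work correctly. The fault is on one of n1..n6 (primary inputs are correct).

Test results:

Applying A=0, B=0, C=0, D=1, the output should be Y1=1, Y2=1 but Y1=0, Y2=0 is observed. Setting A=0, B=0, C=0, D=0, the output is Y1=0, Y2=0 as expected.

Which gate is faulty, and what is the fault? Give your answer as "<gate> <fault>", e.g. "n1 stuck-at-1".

Fault-free values for test 1 (A=0, B=0, C=0, D=1): n1=0, n2=1, n3=1, n4=0, n5=1, n6=1, giving Y1=1, Y2=1. Observed Y1=0, Y2=0.
Test 1: faults giving observed Y1=0, Y2=0 are {n5 stuck-at-0, n5 inverted output}.
Test 2 (A=0, B=0, C=0, D=0): fault-free n1=0, n2=1, n3=1, n4=0, n5=0, n6=0 → Y1=0, Y2=0; observed Y1=0, Y2=0. Eliminates n5 inverted output.
Only n5 stuck-at-0 is consistent with every test.

n5 stuck-at-0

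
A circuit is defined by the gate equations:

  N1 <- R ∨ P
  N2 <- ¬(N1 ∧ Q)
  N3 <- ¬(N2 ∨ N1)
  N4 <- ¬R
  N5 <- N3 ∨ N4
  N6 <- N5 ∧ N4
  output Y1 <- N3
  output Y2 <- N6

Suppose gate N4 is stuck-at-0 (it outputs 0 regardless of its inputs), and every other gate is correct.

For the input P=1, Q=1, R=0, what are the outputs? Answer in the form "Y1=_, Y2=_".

Y1=0, Y2=0

Propagate with N4 forced: N1=1, N2=0, N3=0, N4=0 [stuck-at-0], N5=0, N6=0.
So the outputs are Y1=0, Y2=0. (Without the fault they would be Y1=0, Y2=1.)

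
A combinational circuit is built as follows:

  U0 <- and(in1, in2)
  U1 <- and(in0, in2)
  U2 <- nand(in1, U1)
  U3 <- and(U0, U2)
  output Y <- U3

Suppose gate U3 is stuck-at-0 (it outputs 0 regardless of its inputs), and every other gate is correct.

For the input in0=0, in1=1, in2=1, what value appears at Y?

Propagate with U3 forced: U0=1, U1=0, U2=1, U3=0 [stuck-at-0].
So Y = 0. (Without the fault it would be 1.)

0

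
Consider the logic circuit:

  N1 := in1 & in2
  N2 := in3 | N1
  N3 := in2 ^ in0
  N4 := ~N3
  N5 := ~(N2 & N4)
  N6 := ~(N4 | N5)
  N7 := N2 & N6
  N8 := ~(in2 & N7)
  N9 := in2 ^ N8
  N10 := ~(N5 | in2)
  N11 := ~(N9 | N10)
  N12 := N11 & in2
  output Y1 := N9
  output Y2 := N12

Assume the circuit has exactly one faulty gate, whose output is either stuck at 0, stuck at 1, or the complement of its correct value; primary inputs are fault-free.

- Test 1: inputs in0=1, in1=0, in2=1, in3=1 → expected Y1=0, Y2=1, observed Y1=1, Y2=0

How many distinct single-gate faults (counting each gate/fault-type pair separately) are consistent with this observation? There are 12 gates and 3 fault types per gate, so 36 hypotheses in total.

8

Fault-free: N1=0, N2=1, N3=0, N4=1, N5=0, N6=0, N7=0, N8=1, N9=0, N10=0, N11=1, N12=1 → Y1=0, Y2=1. Observed Y1=1, Y2=0.
  N1: none of the 3 fault types match ✗
  N2: none of the 3 fault types match ✗
  N3: none of the 3 fault types match ✗
  N4: none of the 3 fault types match ✗
  N5: none of the 3 fault types match ✗
  N6: stuck-at-1, inverted output ✓; others ✗
  N7: stuck-at-1, inverted output ✓; others ✗
  N8: stuck-at-0, inverted output ✓; others ✗
  N9: stuck-at-1, inverted output ✓; others ✗
  N10: none of the 3 fault types match ✗
  N11: none of the 3 fault types match ✗
  N12: none of the 3 fault types match ✗
Consistent faults: {N6 stuck-at-1, N6 inverted output, N7 stuck-at-1, N7 inverted output, N8 stuck-at-0, N8 inverted output, N9 stuck-at-1, N9 inverted output} — 8 in all.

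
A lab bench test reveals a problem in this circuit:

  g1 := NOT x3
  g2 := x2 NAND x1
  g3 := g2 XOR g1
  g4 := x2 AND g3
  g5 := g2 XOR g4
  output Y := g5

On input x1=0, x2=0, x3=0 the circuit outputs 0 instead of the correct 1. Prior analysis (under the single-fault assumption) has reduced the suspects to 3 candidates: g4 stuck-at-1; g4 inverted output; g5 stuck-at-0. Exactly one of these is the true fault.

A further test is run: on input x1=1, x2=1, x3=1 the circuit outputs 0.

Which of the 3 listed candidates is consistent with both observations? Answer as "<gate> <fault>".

g5 stuck-at-0

Evaluate each candidate on input x1=1, x2=1, x3=1:
  g4 stuck-at-1: g1=0, g2=0, g3=0, g4=1 [stuck-at-1], g5=1 → 1 — eliminated
  g4 inverted output: g1=0, g2=0, g3=0, g4=1 [inverted output], g5=1 → 1 — eliminated
  g5 stuck-at-0: g1=0, g2=0, g3=0, g4=0, g5=0 [stuck-at-0] → 0 — matches
Only g5 stuck-at-0 reproduces the observed 0.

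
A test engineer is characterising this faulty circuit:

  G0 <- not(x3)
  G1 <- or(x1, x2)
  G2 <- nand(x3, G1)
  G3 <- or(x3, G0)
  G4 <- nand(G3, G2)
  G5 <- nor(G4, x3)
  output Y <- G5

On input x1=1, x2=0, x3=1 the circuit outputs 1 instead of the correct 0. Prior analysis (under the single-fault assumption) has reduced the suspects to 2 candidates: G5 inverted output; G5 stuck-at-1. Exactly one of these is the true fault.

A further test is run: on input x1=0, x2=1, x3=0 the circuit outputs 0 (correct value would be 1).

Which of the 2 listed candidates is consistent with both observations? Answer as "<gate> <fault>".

G5 inverted output

Evaluate each candidate on input x1=0, x2=1, x3=0:
  G5 inverted output: G0=1, G1=1, G2=1, G3=1, G4=0, G5=0 [inverted output] → 0 — matches
  G5 stuck-at-1: G0=1, G1=1, G2=1, G3=1, G4=0, G5=1 [stuck-at-1] → 1 — eliminated
Only G5 inverted output reproduces the observed 0.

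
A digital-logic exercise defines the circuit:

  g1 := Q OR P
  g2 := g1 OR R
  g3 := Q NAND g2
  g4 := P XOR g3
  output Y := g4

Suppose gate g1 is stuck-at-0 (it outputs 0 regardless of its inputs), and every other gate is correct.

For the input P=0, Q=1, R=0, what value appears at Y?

1

Propagate with g1 forced: g1=0 [stuck-at-0], g2=0, g3=1, g4=1.
So Y = 1. (Without the fault it would be 0.)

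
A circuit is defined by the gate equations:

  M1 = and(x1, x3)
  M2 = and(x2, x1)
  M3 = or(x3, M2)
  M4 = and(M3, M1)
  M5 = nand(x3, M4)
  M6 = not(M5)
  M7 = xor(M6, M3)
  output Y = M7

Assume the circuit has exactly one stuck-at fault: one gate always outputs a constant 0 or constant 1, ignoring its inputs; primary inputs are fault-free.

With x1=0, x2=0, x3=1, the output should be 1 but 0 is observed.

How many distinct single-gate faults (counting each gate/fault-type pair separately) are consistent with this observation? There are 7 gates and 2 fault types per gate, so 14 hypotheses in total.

6

Fault-free: M1=0, M2=0, M3=1, M4=0, M5=1, M6=0, M7=1 → 1. Observed 0.
  M1 stuck-at-0: output 1 ✗
  M1 stuck-at-1: output 0 ✓
  M2 stuck-at-0: output 1 ✗
  M2 stuck-at-1: output 1 ✗
  M3 stuck-at-0: output 0 ✓
  M3 stuck-at-1: output 1 ✗
  M4 stuck-at-0: output 1 ✗
  M4 stuck-at-1: output 0 ✓
  M5 stuck-at-0: output 0 ✓
  M5 stuck-at-1: output 1 ✗
  M6 stuck-at-0: output 1 ✗
  M6 stuck-at-1: output 0 ✓
  M7 stuck-at-0: output 0 ✓
  M7 stuck-at-1: output 1 ✗
Consistent faults: {M1 stuck-at-1, M3 stuck-at-0, M4 stuck-at-1, M5 stuck-at-0, M6 stuck-at-1, M7 stuck-at-0} — 6 in all.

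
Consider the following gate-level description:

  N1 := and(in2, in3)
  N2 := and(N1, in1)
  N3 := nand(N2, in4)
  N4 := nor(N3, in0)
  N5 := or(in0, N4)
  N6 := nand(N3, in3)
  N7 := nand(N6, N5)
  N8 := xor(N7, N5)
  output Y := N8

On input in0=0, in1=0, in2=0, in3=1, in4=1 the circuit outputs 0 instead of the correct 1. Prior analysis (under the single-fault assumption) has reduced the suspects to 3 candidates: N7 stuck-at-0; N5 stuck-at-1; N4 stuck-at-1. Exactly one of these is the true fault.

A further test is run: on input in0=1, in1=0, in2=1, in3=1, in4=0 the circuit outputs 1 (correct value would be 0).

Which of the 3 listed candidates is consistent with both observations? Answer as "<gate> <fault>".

Evaluate each candidate on input in0=1, in1=0, in2=1, in3=1, in4=0:
  N7 stuck-at-0: N1=1, N2=0, N3=1, N4=0, N5=1, N6=0, N7=0 [stuck-at-0], N8=1 → 1 — matches
  N5 stuck-at-1: N1=1, N2=0, N3=1, N4=0, N5=1 [stuck-at-1], N6=0, N7=1, N8=0 → 0 — eliminated
  N4 stuck-at-1: N1=1, N2=0, N3=1, N4=1 [stuck-at-1], N5=1, N6=0, N7=1, N8=0 → 0 — eliminated
Only N7 stuck-at-0 reproduces the observed 1.

N7 stuck-at-0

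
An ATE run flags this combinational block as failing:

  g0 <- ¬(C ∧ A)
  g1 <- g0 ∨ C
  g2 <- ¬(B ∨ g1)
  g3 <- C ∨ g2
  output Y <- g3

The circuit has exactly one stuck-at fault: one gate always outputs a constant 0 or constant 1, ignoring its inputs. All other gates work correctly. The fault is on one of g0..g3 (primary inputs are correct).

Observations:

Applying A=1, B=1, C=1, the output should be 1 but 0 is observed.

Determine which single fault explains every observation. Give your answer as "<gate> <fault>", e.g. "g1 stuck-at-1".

g3 stuck-at-0

Fault-free values for test 1 (A=1, B=1, C=1): g0=0, g1=1, g2=0, g3=1, giving Y=1. Observed 0.
Test 1: faults giving observed 0 are {g3 stuck-at-0}.
Only g3 stuck-at-0 is consistent with every test.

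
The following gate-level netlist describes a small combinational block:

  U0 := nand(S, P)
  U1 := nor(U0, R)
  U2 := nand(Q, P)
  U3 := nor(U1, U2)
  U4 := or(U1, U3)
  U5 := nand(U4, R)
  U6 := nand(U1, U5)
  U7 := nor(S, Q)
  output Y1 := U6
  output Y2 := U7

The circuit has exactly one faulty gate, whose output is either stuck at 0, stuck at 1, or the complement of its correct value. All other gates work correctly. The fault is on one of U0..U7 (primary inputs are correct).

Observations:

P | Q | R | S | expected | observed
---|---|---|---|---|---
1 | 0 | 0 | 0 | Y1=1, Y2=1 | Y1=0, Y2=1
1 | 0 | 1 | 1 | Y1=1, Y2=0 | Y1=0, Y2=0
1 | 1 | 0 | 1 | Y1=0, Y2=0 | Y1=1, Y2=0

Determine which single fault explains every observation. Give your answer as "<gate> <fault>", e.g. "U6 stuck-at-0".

Fault-free values for test 1 (P=1, Q=0, R=0, S=0): U0=1, U1=0, U2=1, U3=0, U4=0, U5=1, U6=1, U7=1, giving Y1=1, Y2=1. Observed Y1=0, Y2=1.
Test 1: faults giving observed Y1=0, Y2=1 are {U0 stuck-at-0, U0 inverted output, U1 stuck-at-1, U1 inverted output, U6 stuck-at-0, U6 inverted output}.
Test 2 (P=1, Q=0, R=1, S=1): fault-free U0=0, U1=0, U2=1, U3=0, U4=0, U5=1, U6=1, U7=0 → Y1=1, Y2=0; observed Y1=0, Y2=0. Eliminates U0 stuck-at-0, U0 inverted output, U1 stuck-at-1, U1 inverted output.
Test 3 (P=1, Q=1, R=0, S=1): fault-free U0=0, U1=1, U2=0, U3=0, U4=1, U5=1, U6=0, U7=0 → Y1=0, Y2=0; observed Y1=1, Y2=0. Eliminates U6 stuck-at-0.
Only U6 inverted output is consistent with every test.

U6 inverted output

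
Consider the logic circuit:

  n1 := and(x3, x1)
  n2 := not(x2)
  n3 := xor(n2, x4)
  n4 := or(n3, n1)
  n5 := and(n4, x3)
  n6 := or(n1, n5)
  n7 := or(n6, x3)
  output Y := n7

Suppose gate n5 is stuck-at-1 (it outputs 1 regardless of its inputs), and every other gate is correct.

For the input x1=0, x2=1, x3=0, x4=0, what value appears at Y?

1

Propagate with n5 forced: n1=0, n2=0, n3=0, n4=0, n5=1 [stuck-at-1], n6=1, n7=1.
So Y = 1. (Without the fault it would be 0.)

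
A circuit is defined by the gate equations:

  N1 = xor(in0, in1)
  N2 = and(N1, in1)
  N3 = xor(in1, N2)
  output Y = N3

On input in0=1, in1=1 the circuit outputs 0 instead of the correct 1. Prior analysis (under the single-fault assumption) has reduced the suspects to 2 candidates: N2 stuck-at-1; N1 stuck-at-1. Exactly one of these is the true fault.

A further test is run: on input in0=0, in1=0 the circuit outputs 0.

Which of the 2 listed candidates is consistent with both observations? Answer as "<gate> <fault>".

N1 stuck-at-1

Evaluate each candidate on input in0=0, in1=0:
  N2 stuck-at-1: N1=0, N2=1 [stuck-at-1], N3=1 → 1 — eliminated
  N1 stuck-at-1: N1=1 [stuck-at-1], N2=0, N3=0 → 0 — matches
Only N1 stuck-at-1 reproduces the observed 0.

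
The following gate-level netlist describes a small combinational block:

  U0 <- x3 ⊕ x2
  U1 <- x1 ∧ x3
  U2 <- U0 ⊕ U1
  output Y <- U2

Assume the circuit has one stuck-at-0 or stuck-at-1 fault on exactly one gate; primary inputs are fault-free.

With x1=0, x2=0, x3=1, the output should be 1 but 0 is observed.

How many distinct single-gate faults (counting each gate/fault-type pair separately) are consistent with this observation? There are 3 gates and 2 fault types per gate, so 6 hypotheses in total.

Fault-free: U0=1, U1=0, U2=1 → 1. Observed 0.
  U0 stuck-at-0: output 0 ✓
  U0 stuck-at-1: output 1 ✗
  U1 stuck-at-0: output 1 ✗
  U1 stuck-at-1: output 0 ✓
  U2 stuck-at-0: output 0 ✓
  U2 stuck-at-1: output 1 ✗
Consistent faults: {U0 stuck-at-0, U1 stuck-at-1, U2 stuck-at-0} — 3 in all.

3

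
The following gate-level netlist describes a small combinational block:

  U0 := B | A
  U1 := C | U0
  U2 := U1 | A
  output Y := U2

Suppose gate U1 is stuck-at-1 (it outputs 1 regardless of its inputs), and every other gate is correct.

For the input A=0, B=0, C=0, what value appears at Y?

Propagate with U1 forced: U0=0, U1=1 [stuck-at-1], U2=1.
So Y = 1. (Without the fault it would be 0.)

1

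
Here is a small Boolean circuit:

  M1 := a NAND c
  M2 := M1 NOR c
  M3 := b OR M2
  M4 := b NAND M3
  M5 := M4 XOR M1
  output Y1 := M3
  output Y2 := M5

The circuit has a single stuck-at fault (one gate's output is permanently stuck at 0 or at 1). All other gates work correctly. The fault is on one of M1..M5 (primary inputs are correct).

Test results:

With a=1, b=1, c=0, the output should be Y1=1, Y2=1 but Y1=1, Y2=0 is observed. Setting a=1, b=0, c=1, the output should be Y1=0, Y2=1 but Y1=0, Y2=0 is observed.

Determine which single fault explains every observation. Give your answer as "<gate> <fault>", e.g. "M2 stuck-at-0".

Fault-free values for test 1 (a=1, b=1, c=0): M1=1, M2=0, M3=1, M4=0, M5=1, giving Y1=1, Y2=1. Observed Y1=1, Y2=0.
Test 1: faults giving observed Y1=1, Y2=0 are {M1 stuck-at-0, M4 stuck-at-1, M5 stuck-at-0}.
Test 2 (a=1, b=0, c=1): fault-free M1=0, M2=0, M3=0, M4=1, M5=1 → Y1=0, Y2=1; observed Y1=0, Y2=0. Eliminates M1 stuck-at-0, M4 stuck-at-1.
Only M5 stuck-at-0 is consistent with every test.

M5 stuck-at-0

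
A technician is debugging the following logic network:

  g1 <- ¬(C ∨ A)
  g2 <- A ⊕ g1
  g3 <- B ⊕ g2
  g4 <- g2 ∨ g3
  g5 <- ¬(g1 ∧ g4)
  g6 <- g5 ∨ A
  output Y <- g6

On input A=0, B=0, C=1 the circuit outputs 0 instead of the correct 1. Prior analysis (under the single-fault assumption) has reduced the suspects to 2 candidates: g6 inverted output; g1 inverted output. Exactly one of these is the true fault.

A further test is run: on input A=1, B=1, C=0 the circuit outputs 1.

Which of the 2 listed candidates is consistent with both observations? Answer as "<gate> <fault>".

g1 inverted output

Evaluate each candidate on input A=1, B=1, C=0:
  g6 inverted output: g1=0, g2=1, g3=0, g4=1, g5=1, g6=0 [inverted output] → 0 — eliminated
  g1 inverted output: g1=1 [inverted output], g2=0, g3=1, g4=1, g5=0, g6=1 → 1 — matches
Only g1 inverted output reproduces the observed 1.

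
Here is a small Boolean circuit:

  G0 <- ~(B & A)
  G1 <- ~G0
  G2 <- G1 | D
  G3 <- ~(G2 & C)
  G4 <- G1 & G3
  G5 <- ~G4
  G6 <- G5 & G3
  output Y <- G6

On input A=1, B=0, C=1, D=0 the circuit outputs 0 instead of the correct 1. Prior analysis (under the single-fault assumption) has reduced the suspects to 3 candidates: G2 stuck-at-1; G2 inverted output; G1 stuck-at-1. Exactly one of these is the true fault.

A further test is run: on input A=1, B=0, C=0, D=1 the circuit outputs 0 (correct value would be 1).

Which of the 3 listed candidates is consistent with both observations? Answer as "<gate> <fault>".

G1 stuck-at-1

Evaluate each candidate on input A=1, B=0, C=0, D=1:
  G2 stuck-at-1: G0=1, G1=0, G2=1 [stuck-at-1], G3=1, G4=0, G5=1, G6=1 → 1 — eliminated
  G2 inverted output: G0=1, G1=0, G2=0 [inverted output], G3=1, G4=0, G5=1, G6=1 → 1 — eliminated
  G1 stuck-at-1: G0=1, G1=1 [stuck-at-1], G2=1, G3=1, G4=1, G5=0, G6=0 → 0 — matches
Only G1 stuck-at-1 reproduces the observed 0.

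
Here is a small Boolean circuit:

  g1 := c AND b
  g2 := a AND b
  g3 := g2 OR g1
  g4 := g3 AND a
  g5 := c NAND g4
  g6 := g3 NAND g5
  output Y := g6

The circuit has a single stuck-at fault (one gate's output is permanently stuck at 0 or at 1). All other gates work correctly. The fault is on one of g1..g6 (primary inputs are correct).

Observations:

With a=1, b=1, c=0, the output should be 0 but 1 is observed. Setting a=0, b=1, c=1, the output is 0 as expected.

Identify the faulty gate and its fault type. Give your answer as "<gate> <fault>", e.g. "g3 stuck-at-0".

g2 stuck-at-0

Fault-free values for test 1 (a=1, b=1, c=0): g1=0, g2=1, g3=1, g4=1, g5=1, g6=0, giving Y=0. Observed 1.
Test 1: faults giving observed 1 are {g2 stuck-at-0, g3 stuck-at-0, g5 stuck-at-0, g6 stuck-at-1}.
Test 2 (a=0, b=1, c=1): fault-free g1=1, g2=0, g3=1, g4=0, g5=1, g6=0 → 0; observed 0. Eliminates g3 stuck-at-0, g5 stuck-at-0, g6 stuck-at-1.
Only g2 stuck-at-0 is consistent with every test.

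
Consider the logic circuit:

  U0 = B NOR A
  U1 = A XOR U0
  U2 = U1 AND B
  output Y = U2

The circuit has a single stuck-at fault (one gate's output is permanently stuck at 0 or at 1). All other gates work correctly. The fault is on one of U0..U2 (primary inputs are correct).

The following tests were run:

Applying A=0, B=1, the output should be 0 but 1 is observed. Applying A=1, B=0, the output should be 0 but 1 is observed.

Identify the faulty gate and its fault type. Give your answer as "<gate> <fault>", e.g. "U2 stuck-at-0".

U2 stuck-at-1

Fault-free values for test 1 (A=0, B=1): U0=0, U1=0, U2=0, giving Y=0. Observed 1.
Test 1: faults giving observed 1 are {U0 stuck-at-1, U1 stuck-at-1, U2 stuck-at-1}.
Test 2 (A=1, B=0): fault-free U0=0, U1=1, U2=0 → 0; observed 1. Eliminates U0 stuck-at-1, U1 stuck-at-1.
Only U2 stuck-at-1 is consistent with every test.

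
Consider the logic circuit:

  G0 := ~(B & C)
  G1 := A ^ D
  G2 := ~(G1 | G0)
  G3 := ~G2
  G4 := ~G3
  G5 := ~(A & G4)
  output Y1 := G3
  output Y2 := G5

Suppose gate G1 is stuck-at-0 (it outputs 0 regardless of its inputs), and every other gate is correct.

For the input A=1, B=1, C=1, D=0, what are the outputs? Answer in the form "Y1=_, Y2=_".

Y1=0, Y2=0

Propagate with G1 forced: G0=0, G1=0 [stuck-at-0], G2=1, G3=0, G4=1, G5=0.
So the outputs are Y1=0, Y2=0. (Without the fault they would be Y1=1, Y2=1.)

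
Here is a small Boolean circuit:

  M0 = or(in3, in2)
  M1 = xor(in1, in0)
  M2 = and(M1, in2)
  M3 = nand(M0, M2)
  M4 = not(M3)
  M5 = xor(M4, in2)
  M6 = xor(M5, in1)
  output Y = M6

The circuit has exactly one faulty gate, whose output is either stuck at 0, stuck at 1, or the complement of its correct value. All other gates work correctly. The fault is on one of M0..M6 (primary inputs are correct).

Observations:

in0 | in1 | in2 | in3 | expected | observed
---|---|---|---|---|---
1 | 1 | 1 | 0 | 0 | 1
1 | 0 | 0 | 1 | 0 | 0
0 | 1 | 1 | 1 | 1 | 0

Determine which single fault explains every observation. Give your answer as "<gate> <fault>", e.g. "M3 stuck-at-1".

M1 inverted output

Fault-free values for test 1 (in0=1, in1=1, in2=1, in3=0): M0=1, M1=0, M2=0, M3=1, M4=0, M5=1, M6=0, giving Y=0. Observed 1.
Test 1: faults giving observed 1 are {M1 stuck-at-1, M1 inverted output, M2 stuck-at-1, M2 inverted output, M3 stuck-at-0, M3 inverted output, M4 stuck-at-1, M4 inverted output, M5 stuck-at-0, M5 inverted output, M6 stuck-at-1, M6 inverted output}.
Test 2 (in0=1, in1=0, in2=0, in3=1): fault-free M0=1, M1=1, M2=0, M3=1, M4=0, M5=0, M6=0 → 0; observed 0. Eliminates M2 stuck-at-1, M2 inverted output, M3 stuck-at-0, M3 inverted output, M4 stuck-at-1, M4 inverted output, M5 inverted output, M6 stuck-at-1, M6 inverted output.
Test 3 (in0=0, in1=1, in2=1, in3=1): fault-free M0=1, M1=1, M2=1, M3=0, M4=1, M5=0, M6=1 → 1; observed 0. Eliminates M1 stuck-at-1, M5 stuck-at-0.
Only M1 inverted output is consistent with every test.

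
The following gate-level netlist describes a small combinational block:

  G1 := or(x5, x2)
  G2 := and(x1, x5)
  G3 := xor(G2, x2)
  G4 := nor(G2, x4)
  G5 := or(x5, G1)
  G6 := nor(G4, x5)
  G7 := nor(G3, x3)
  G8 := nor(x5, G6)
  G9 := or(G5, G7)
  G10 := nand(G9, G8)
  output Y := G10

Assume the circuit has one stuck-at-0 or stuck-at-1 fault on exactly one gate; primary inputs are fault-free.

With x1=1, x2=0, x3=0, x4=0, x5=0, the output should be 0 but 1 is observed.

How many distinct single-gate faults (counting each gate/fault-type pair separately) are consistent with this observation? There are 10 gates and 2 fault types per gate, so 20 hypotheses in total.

8

Fault-free: G1=0, G2=0, G3=0, G4=1, G5=0, G6=0, G7=1, G8=1, G9=1, G10=0 → 0. Observed 1.
  G1: none of the 2 fault types match ✗
  G2: stuck-at-1 ✓; others ✗
  G3: stuck-at-1 ✓; others ✗
  G4: stuck-at-0 ✓; others ✗
  G5: none of the 2 fault types match ✗
  G6: stuck-at-1 ✓; others ✗
  G7: stuck-at-0 ✓; others ✗
  G8: stuck-at-0 ✓; others ✗
  G9: stuck-at-0 ✓; others ✗
  G10: stuck-at-1 ✓; others ✗
Consistent faults: {G2 stuck-at-1, G3 stuck-at-1, G4 stuck-at-0, G6 stuck-at-1, G7 stuck-at-0, G8 stuck-at-0, G9 stuck-at-0, G10 stuck-at-1} — 8 in all.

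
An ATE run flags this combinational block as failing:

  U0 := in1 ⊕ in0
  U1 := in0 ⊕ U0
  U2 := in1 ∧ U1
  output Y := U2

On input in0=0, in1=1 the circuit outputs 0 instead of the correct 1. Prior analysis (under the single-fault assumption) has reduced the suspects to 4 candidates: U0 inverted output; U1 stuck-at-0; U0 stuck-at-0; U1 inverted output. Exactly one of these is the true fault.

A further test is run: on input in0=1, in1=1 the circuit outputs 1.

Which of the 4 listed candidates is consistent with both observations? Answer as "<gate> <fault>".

U0 stuck-at-0

Evaluate each candidate on input in0=1, in1=1:
  U0 inverted output: U0=1 [inverted output], U1=0, U2=0 → 0 — eliminated
  U1 stuck-at-0: U0=0, U1=0 [stuck-at-0], U2=0 → 0 — eliminated
  U0 stuck-at-0: U0=0 [stuck-at-0], U1=1, U2=1 → 1 — matches
  U1 inverted output: U0=0, U1=0 [inverted output], U2=0 → 0 — eliminated
Only U0 stuck-at-0 reproduces the observed 1.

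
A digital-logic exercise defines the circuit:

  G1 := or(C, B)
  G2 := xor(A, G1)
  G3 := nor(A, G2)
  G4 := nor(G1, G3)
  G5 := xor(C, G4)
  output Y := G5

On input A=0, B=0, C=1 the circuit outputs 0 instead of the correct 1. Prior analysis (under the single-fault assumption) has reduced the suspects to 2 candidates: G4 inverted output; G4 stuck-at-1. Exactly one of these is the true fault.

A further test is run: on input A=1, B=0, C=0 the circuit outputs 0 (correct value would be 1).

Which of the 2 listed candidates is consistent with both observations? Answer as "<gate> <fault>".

G4 inverted output

Evaluate each candidate on input A=1, B=0, C=0:
  G4 inverted output: G1=0, G2=1, G3=0, G4=0 [inverted output], G5=0 → 0 — matches
  G4 stuck-at-1: G1=0, G2=1, G3=0, G4=1 [stuck-at-1], G5=1 → 1 — eliminated
Only G4 inverted output reproduces the observed 0.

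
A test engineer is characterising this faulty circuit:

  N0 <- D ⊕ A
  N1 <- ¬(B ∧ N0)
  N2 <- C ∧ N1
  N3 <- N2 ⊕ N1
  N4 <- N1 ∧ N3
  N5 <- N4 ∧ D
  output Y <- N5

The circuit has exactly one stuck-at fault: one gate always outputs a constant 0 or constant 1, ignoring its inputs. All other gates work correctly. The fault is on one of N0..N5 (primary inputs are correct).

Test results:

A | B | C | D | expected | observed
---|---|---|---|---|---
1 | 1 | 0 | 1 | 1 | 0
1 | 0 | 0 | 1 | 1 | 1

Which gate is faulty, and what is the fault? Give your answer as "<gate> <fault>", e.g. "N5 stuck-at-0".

N0 stuck-at-1

Fault-free values for test 1 (A=1, B=1, C=0, D=1): N0=0, N1=1, N2=0, N3=1, N4=1, N5=1, giving Y=1. Observed 0.
Test 1: faults giving observed 0 are {N0 stuck-at-1, N1 stuck-at-0, N2 stuck-at-1, N3 stuck-at-0, N4 stuck-at-0, N5 stuck-at-0}.
Test 2 (A=1, B=0, C=0, D=1): fault-free N0=0, N1=1, N2=0, N3=1, N4=1, N5=1 → 1; observed 1. Eliminates N1 stuck-at-0, N2 stuck-at-1, N3 stuck-at-0, N4 stuck-at-0, N5 stuck-at-0.
Only N0 stuck-at-1 is consistent with every test.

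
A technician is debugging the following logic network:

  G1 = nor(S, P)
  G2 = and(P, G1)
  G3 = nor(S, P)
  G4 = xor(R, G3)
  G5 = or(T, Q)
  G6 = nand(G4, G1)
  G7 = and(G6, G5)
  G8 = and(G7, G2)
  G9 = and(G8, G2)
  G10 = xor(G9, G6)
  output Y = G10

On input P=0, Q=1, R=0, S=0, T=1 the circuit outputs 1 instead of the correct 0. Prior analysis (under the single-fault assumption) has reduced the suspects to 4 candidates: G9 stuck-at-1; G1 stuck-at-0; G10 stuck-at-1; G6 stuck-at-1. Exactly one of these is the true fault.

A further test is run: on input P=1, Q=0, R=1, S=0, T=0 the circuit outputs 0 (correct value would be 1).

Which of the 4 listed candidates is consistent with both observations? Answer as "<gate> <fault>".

Evaluate each candidate on input P=1, Q=0, R=1, S=0, T=0:
  G9 stuck-at-1: G1=0, G2=0, G3=0, G4=1, G5=0, G6=1, G7=0, G8=0, G9=1 [stuck-at-1], G10=0 → 0 — matches
  G1 stuck-at-0: G1=0 [stuck-at-0], G2=0, G3=0, G4=1, G5=0, G6=1, G7=0, G8=0, G9=0, G10=1 → 1 — eliminated
  G10 stuck-at-1: G1=0, G2=0, G3=0, G4=1, G5=0, G6=1, G7=0, G8=0, G9=0, G10=1 [stuck-at-1] → 1 — eliminated
  G6 stuck-at-1: G1=0, G2=0, G3=0, G4=1, G5=0, G6=1 [stuck-at-1], G7=0, G8=0, G9=0, G10=1 → 1 — eliminated
Only G9 stuck-at-1 reproduces the observed 0.

G9 stuck-at-1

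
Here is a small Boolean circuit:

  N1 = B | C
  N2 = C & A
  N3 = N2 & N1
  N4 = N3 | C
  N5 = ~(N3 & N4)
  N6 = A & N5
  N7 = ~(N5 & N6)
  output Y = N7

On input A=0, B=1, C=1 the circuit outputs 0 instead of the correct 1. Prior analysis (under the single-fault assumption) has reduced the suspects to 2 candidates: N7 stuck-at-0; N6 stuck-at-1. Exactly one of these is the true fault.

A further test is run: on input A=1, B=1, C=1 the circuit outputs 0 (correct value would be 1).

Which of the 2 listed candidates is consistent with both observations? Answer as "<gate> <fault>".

N7 stuck-at-0

Evaluate each candidate on input A=1, B=1, C=1:
  N7 stuck-at-0: N1=1, N2=1, N3=1, N4=1, N5=0, N6=0, N7=0 [stuck-at-0] → 0 — matches
  N6 stuck-at-1: N1=1, N2=1, N3=1, N4=1, N5=0, N6=1 [stuck-at-1], N7=1 → 1 — eliminated
Only N7 stuck-at-0 reproduces the observed 0.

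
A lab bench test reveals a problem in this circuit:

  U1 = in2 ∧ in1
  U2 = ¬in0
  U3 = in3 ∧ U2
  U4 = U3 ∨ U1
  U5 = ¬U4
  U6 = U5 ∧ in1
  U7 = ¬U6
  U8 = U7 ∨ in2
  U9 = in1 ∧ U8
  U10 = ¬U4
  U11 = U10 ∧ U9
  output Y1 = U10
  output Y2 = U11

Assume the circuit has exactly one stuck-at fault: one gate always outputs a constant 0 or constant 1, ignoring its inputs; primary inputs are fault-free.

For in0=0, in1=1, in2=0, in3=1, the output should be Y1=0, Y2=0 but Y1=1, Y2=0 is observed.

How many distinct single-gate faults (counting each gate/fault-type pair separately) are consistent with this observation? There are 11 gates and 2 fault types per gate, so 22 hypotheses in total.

3

Fault-free: U1=0, U2=1, U3=1, U4=1, U5=0, U6=0, U7=1, U8=1, U9=1, U10=0, U11=0 → Y1=0, Y2=0. Observed Y1=1, Y2=0.
  U1: none of the 2 fault types match ✗
  U2: stuck-at-0 ✓; others ✗
  U3: stuck-at-0 ✓; others ✗
  U4: stuck-at-0 ✓; others ✗
  U5: none of the 2 fault types match ✗
  U6: none of the 2 fault types match ✗
  U7: none of the 2 fault types match ✗
  U8: none of the 2 fault types match ✗
  U9: none of the 2 fault types match ✗
  U10: none of the 2 fault types match ✗
  U11: none of the 2 fault types match ✗
Consistent faults: {U2 stuck-at-0, U3 stuck-at-0, U4 stuck-at-0} — 3 in all.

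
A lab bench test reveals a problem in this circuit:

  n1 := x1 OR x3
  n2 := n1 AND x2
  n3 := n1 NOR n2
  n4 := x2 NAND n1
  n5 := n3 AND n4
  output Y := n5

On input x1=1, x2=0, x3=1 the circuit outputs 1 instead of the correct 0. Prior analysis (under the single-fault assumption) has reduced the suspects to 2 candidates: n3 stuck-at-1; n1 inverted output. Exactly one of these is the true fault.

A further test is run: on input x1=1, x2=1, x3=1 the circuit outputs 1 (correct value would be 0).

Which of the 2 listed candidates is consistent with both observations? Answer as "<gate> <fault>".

Evaluate each candidate on input x1=1, x2=1, x3=1:
  n3 stuck-at-1: n1=1, n2=1, n3=1 [stuck-at-1], n4=0, n5=0 → 0 — eliminated
  n1 inverted output: n1=0 [inverted output], n2=0, n3=1, n4=1, n5=1 → 1 — matches
Only n1 inverted output reproduces the observed 1.

n1 inverted output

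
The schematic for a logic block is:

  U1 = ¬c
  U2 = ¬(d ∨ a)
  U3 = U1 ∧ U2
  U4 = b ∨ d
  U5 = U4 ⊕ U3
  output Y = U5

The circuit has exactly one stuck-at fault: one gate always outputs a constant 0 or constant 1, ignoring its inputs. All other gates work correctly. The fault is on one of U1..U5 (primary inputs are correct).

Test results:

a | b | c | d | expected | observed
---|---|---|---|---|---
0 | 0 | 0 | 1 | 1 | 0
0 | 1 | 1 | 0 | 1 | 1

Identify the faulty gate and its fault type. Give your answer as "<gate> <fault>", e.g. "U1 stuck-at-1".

Fault-free values for test 1 (a=0, b=0, c=0, d=1): U1=1, U2=0, U3=0, U4=1, U5=1, giving Y=1. Observed 0.
Test 1: faults giving observed 0 are {U2 stuck-at-1, U3 stuck-at-1, U4 stuck-at-0, U5 stuck-at-0}.
Test 2 (a=0, b=1, c=1, d=0): fault-free U1=0, U2=1, U3=0, U4=1, U5=1 → 1; observed 1. Eliminates U3 stuck-at-1, U4 stuck-at-0, U5 stuck-at-0.
Only U2 stuck-at-1 is consistent with every test.

U2 stuck-at-1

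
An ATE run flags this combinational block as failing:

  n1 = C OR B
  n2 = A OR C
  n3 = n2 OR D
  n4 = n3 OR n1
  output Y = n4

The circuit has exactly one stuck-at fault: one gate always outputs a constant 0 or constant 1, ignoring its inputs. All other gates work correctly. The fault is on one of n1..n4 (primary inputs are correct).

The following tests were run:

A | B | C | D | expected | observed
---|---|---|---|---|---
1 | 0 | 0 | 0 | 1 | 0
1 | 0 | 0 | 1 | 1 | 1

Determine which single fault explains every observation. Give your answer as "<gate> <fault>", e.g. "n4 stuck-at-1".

n2 stuck-at-0

Fault-free values for test 1 (A=1, B=0, C=0, D=0): n1=0, n2=1, n3=1, n4=1, giving Y=1. Observed 0.
Test 1: faults giving observed 0 are {n2 stuck-at-0, n3 stuck-at-0, n4 stuck-at-0}.
Test 2 (A=1, B=0, C=0, D=1): fault-free n1=0, n2=1, n3=1, n4=1 → 1; observed 1. Eliminates n3 stuck-at-0, n4 stuck-at-0.
Only n2 stuck-at-0 is consistent with every test.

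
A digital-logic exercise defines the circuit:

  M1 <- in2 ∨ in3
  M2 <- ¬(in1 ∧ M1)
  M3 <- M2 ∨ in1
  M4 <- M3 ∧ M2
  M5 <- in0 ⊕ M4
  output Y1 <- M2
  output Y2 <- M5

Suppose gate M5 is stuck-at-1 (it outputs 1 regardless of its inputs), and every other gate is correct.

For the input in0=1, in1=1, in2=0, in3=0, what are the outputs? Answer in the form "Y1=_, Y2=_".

Y1=1, Y2=1

Propagate with M5 forced: M1=0, M2=1, M3=1, M4=1, M5=1 [stuck-at-1].
So the outputs are Y1=1, Y2=1. (Without the fault they would be Y1=1, Y2=0.)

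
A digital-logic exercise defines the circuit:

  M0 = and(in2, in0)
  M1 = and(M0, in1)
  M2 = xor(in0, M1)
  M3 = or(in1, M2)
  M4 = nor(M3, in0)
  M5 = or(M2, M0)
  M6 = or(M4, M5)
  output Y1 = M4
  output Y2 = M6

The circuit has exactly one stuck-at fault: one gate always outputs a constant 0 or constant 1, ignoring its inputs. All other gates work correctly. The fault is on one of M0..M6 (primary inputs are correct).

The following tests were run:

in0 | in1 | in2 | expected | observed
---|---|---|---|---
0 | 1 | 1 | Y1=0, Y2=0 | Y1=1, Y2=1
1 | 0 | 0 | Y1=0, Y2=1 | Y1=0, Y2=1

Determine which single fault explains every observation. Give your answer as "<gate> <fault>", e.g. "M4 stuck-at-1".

M3 stuck-at-0

Fault-free values for test 1 (in0=0, in1=1, in2=1): M0=0, M1=0, M2=0, M3=1, M4=0, M5=0, M6=0, giving Y1=0, Y2=0. Observed Y1=1, Y2=1.
Test 1: faults giving observed Y1=1, Y2=1 are {M3 stuck-at-0, M4 stuck-at-1}.
Test 2 (in0=1, in1=0, in2=0): fault-free M0=0, M1=0, M2=1, M3=1, M4=0, M5=1, M6=1 → Y1=0, Y2=1; observed Y1=0, Y2=1. Eliminates M4 stuck-at-1.
Only M3 stuck-at-0 is consistent with every test.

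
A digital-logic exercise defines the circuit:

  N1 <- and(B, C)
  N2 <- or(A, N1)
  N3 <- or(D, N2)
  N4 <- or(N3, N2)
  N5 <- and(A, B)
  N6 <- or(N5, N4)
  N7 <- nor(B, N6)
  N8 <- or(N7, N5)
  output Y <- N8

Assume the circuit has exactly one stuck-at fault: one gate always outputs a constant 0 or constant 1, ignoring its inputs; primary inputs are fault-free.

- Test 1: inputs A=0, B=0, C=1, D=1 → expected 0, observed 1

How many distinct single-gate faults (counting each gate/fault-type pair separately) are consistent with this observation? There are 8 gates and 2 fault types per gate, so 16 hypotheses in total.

6

Fault-free: N1=0, N2=0, N3=1, N4=1, N5=0, N6=1, N7=0, N8=0 → 0. Observed 1.
  N1: none of the 2 fault types match ✗
  N2: none of the 2 fault types match ✗
  N3: stuck-at-0 ✓; others ✗
  N4: stuck-at-0 ✓; others ✗
  N5: stuck-at-1 ✓; others ✗
  N6: stuck-at-0 ✓; others ✗
  N7: stuck-at-1 ✓; others ✗
  N8: stuck-at-1 ✓; others ✗
Consistent faults: {N3 stuck-at-0, N4 stuck-at-0, N5 stuck-at-1, N6 stuck-at-0, N7 stuck-at-1, N8 stuck-at-1} — 6 in all.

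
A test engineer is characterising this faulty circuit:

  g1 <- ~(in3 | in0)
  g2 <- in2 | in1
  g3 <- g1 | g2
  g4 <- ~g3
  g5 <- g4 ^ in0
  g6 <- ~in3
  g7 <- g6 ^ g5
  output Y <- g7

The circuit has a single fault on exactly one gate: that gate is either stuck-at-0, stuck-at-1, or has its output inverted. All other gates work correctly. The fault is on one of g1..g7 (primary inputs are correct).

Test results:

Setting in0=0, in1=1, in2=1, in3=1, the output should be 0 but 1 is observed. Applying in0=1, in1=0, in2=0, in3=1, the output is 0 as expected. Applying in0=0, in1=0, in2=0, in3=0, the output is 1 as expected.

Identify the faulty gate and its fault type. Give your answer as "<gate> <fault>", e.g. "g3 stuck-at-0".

g2 stuck-at-0

Fault-free values for test 1 (in0=0, in1=1, in2=1, in3=1): g1=0, g2=1, g3=1, g4=0, g5=0, g6=0, g7=0, giving Y=0. Observed 1.
Test 1: faults giving observed 1 are {g2 stuck-at-0, g2 inverted output, g3 stuck-at-0, g3 inverted output, g4 stuck-at-1, g4 inverted output, g5 stuck-at-1, g5 inverted output, g6 stuck-at-1, g6 inverted output, g7 stuck-at-1, g7 inverted output}.
Test 2 (in0=1, in1=0, in2=0, in3=1): fault-free g1=0, g2=0, g3=0, g4=1, g5=0, g6=0, g7=0 → 0; observed 0. Eliminates g2 inverted output, g3 inverted output, g4 inverted output, g5 stuck-at-1, g5 inverted output, g6 stuck-at-1, g6 inverted output, g7 stuck-at-1, g7 inverted output.
Test 3 (in0=0, in1=0, in2=0, in3=0): fault-free g1=1, g2=0, g3=1, g4=0, g5=0, g6=1, g7=1 → 1; observed 1. Eliminates g3 stuck-at-0, g4 stuck-at-1.
Only g2 stuck-at-0 is consistent with every test.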